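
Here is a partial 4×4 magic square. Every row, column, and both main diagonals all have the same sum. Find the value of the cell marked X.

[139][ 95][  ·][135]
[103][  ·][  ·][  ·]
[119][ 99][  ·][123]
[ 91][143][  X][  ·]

Column 1 is complete and sums to 452; that is the magic constant.
Row 1: 139 + 95 + 135 + ? = 452, so (1,3) = 83.
Row 3 needs 452; the known cells sum to 341, so (3,3) = 111.
Using column 2: 95 + 99 + 143 + ? → (2,2) = 452 − 337 = 115.
Main diagonal must total 452; the given cells sum to 365, so (4,4) = 87.
Using anti-diagonal: 135 + 99 + 91 + ? → (2,3) = 452 − 325 = 127.
Row 2: 103 + 115 + 127 + ? = 452, so (2,4) = 107.
Row 4: 91 + 143 + 87 + ? = 452, so (4,3) = 131.

131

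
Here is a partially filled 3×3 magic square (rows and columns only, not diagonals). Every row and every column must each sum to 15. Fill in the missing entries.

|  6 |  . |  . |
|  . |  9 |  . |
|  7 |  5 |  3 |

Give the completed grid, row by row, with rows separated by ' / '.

6 1 8 / 2 9 4 / 7 5 3

Column 1 must total 15; the given cells sum to 13, so (2,1) = 2.
Column 2 must total 15; the given cells sum to 14, so (1,2) = 1.
Row 1 needs 15; the known cells sum to 7, so (1,3) = 8.
The remaining cell in row 2 is (2,3) = 15 − 11 = 4.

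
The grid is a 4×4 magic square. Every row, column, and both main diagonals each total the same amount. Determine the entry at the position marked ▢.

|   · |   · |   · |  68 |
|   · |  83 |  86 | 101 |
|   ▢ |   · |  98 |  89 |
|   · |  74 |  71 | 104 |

Column 4 is complete and sums to 362; that is the magic constant.
Using row 2: 83 + 86 + 101 + ? → (2,1) = 362 − 270 = 92.
Row 4: 74 + 71 + 104 + ? = 362, so (4,1) = 113.
Column 3 needs 362; the known cells sum to 255, so (1,3) = 107.
Main diagonal: 83 + 98 + 104 + ? = 362, so (1,1) = 77.
The remaining cell in anti-diagonal is (3,2) = 362 − 267 = 95.
From row 1, 362 − (77 + 107 + 68) gives (1,2) = 110.
Using row 3: 95 + 98 + 89 + ? → (3,1) = 362 − 282 = 80.

80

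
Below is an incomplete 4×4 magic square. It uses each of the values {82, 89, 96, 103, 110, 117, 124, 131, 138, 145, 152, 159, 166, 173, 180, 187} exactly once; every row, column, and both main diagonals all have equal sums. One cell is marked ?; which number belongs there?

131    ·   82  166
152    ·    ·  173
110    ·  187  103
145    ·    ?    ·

180

The 16 entries sum to 2152, so each line sums to 2152/4 = 538.
From row 1, 538 − (131 + 82 + 166) gives (1,2) = 159.
Row 3 must total 538; the given cells sum to 400, so (3,2) = 138.
From column 4, 538 − (166 + 173 + 103) gives (4,4) = 96.
Main diagonal: 131 + 187 + 96 + ? = 538, so (2,2) = 124.
From anti-diagonal, 538 − (166 + 138 + 145) gives (2,3) = 89.
The remaining cell in column 2 is (4,2) = 538 − 421 = 117.
Column 3: 82 + 89 + 187 + ? = 538, so (4,3) = 180.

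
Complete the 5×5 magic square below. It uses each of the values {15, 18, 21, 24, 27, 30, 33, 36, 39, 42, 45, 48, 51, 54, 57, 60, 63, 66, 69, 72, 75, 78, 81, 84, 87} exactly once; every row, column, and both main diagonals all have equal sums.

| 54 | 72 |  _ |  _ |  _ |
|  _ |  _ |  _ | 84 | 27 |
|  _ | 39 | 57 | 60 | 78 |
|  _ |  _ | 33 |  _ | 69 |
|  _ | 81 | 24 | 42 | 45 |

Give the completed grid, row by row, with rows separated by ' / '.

54 72 75 18 36 / 30 48 66 84 27 / 21 39 57 60 78 / 87 15 33 51 69 / 63 81 24 42 45

The 25 entries sum to 1275, so each line sums to 1275/5 = 255.
From row 3, 255 − (39 + 57 + 60 + 78) gives (3,1) = 21.
The remaining cell in row 5 is (5,1) = 255 − 192 = 63.
Column 5 needs 255; the known cells sum to 219, so (1,5) = 36.
From anti-diagonal, 255 − (36 + 84 + 57 + 63) gives (4,2) = 15.
From column 2, 255 − (72 + 39 + 15 + 81) gives (2,2) = 48.
Main diagonal needs 255; the known cells sum to 204, so (4,4) = 51.
Row 4 needs 255; the known cells sum to 168, so (4,1) = 87.
From column 1, 255 − (54 + 21 + 87 + 63) gives (2,1) = 30.
Using column 4: 84 + 60 + 51 + 42 + ? → (1,4) = 255 − 237 = 18.
From row 1, 255 − (54 + 72 + 18 + 36) gives (1,3) = 75.
The remaining cell in row 2 is (2,3) = 255 − 189 = 66.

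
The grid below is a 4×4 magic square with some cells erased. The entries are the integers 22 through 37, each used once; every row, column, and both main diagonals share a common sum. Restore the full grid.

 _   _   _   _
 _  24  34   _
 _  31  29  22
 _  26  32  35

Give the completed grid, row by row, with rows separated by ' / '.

The entries are 22 through 37, which sum to 472, so each line sums to 472/4 = 118.
Using row 3: 31 + 29 + 22 + ? → (3,1) = 118 − 82 = 36.
Row 4: 26 + 32 + 35 + ? = 118, so (4,1) = 25.
Using column 2: 24 + 31 + 26 + ? → (1,2) = 118 − 81 = 37.
Column 3: 34 + 29 + 32 + ? = 118, so (1,3) = 23.
Main diagonal: 24 + 29 + 35 + ? = 118, so (1,1) = 30.
From anti-diagonal, 118 − (34 + 31 + 25) gives (1,4) = 28.
The remaining cell in column 1 is (2,1) = 118 − 91 = 27.
Using column 4: 28 + 22 + 35 + ? → (2,4) = 118 − 85 = 33.

30 37 23 28 / 27 24 34 33 / 36 31 29 22 / 25 26 32 35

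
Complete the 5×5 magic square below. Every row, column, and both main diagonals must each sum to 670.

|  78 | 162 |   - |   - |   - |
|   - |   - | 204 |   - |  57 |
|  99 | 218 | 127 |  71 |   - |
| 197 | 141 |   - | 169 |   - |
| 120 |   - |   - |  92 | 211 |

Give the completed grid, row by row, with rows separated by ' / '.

Row 3 must total 670; the given cells sum to 515, so (3,5) = 155.
Column 1: 78 + 99 + 197 + 120 + ? = 670, so (2,1) = 176.
The remaining cell in main diagonal is (2,2) = 670 − 585 = 85.
The remaining cell in row 2 is (2,4) = 670 − 522 = 148.
Using column 2: 162 + 85 + 218 + 141 + ? → (5,2) = 670 − 606 = 64.
Using column 4: 148 + 71 + 169 + 92 + ? → (1,4) = 670 − 480 = 190.
The remaining cell in anti-diagonal is (1,5) = 670 − 536 = 134.
Row 1 needs 670; the known cells sum to 564, so (1,3) = 106.
Row 5 must total 670; the given cells sum to 487, so (5,3) = 183.
Column 3: 106 + 204 + 127 + 183 + ? = 670, so (4,3) = 50.
From column 5, 670 − (134 + 57 + 155 + 211) gives (4,5) = 113.

78 162 106 190 134 / 176 85 204 148 57 / 99 218 127 71 155 / 197 141 50 169 113 / 120 64 183 92 211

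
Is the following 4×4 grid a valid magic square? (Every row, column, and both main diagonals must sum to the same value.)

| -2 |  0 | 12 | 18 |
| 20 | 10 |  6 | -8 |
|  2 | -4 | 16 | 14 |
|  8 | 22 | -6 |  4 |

Yes

Row 1: -2 + 0 + 12 + 18 = 28.
Row 2: 20 + 10 + 6 + (-8) = 28.
Row 3: 2 + (-4) + 16 + 14 = 28.
Row 4: 8 + 22 + (-6) + 4 = 28.
Column 1: -2 + 20 + 2 + 8 = 28.
Column 2: 0 + 10 + (-4) + 22 = 28.
Column 3: 12 + 6 + 16 + (-6) = 28.
Column 4: 18 + (-8) + 14 + 4 = 28.
Main diagonal: -2 + 10 + 16 + 4 = 28.
Anti-diagonal: 18 + 6 + (-4) + 8 = 28.
All lines sum to 28.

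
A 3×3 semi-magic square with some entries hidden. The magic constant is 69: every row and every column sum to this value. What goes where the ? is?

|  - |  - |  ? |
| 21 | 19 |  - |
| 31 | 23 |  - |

From row 2, 69 − (21 + 19) gives (2,3) = 29.
The remaining cell in row 3 is (3,3) = 69 − 54 = 15.
From column 1, 69 − (21 + 31) gives (1,1) = 17.
Column 2 must total 69; the given cells sum to 42, so (1,2) = 27.
The remaining cell in column 3 is (1,3) = 69 − 44 = 25.

25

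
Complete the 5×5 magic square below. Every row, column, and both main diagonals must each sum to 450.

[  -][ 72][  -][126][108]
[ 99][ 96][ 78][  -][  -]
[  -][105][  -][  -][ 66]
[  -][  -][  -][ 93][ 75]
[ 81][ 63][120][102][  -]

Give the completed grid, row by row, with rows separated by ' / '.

The remaining cell in row 5 is (5,5) = 450 − 366 = 84.
Column 2 must total 450; the given cells sum to 336, so (4,2) = 114.
From column 5, 450 − (108 + 66 + 75 + 84) gives (2,5) = 117.
Using row 2: 99 + 96 + 78 + 117 + ? → (2,4) = 450 − 390 = 60.
Using column 4: 126 + 60 + 93 + 102 + ? → (3,4) = 450 − 381 = 69.
Anti-diagonal needs 450; the known cells sum to 363, so (3,3) = 87.
Using row 3: 105 + 87 + 69 + 66 + ? → (3,1) = 450 − 327 = 123.
Main diagonal: 96 + 87 + 93 + 84 + ? = 450, so (1,1) = 90.
Row 1 must total 450; the given cells sum to 396, so (1,3) = 54.
Using column 1: 90 + 99 + 123 + 81 + ? → (4,1) = 450 − 393 = 57.
Column 3 needs 450; the known cells sum to 339, so (4,3) = 111.

90 72 54 126 108 / 99 96 78 60 117 / 123 105 87 69 66 / 57 114 111 93 75 / 81 63 120 102 84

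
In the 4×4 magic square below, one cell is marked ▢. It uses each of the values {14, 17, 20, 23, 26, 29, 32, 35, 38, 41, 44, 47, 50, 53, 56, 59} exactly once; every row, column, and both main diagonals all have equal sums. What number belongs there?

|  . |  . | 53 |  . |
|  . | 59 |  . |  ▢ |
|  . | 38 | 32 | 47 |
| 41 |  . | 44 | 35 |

14

The 16 entries sum to 584, so each line sums to 584/4 = 146.
Row 3: 38 + 32 + 47 + ? = 146, so (3,1) = 29.
The remaining cell in row 4 is (4,2) = 146 − 120 = 26.
Column 2: 59 + 38 + 26 + ? = 146, so (1,2) = 23.
Using column 3: 53 + 32 + 44 + ? → (2,3) = 146 − 129 = 17.
Main diagonal needs 146; the known cells sum to 126, so (1,1) = 20.
Anti-diagonal must total 146; the given cells sum to 96, so (1,4) = 50.
Column 1 must total 146; the given cells sum to 90, so (2,1) = 56.
Column 4 needs 146; the known cells sum to 132, so (2,4) = 14.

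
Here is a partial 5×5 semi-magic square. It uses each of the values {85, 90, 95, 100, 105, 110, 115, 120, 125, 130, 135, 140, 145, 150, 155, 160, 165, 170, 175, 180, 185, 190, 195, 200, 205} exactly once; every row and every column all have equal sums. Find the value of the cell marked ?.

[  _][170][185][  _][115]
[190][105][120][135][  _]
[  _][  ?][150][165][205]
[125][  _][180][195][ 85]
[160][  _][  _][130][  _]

The 25 entries sum to 3625, so each line sums to 3625/5 = 725.
The remaining cell in row 2 is (2,5) = 725 − 550 = 175.
The remaining cell in row 4 is (4,2) = 725 − 585 = 140.
Column 3 must total 725; the given cells sum to 635, so (5,3) = 90.
Column 4 needs 725; the known cells sum to 625, so (1,4) = 100.
Column 5 needs 725; the known cells sum to 580, so (5,5) = 145.
From row 1, 725 − (170 + 185 + 100 + 115) gives (1,1) = 155.
Using row 5: 160 + 90 + 130 + 145 + ? → (5,2) = 725 − 525 = 200.
From column 1, 725 − (155 + 190 + 125 + 160) gives (3,1) = 95.
Column 2: 170 + 105 + 140 + 200 + ? = 725, so (3,2) = 110.

110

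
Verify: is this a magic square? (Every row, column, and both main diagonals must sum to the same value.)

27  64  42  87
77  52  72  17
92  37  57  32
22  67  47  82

Row 1: 27 + 64 + 42 + 87 = 220.
Row 2: 77 + 52 + 72 + 17 = 218.
Row 3: 92 + 37 + 57 + 32 = 218.
Row 4: 22 + 67 + 47 + 82 = 218.
Column 1: 27 + 77 + 92 + 22 = 218.
Column 2: 64 + 52 + 37 + 67 = 220.
Column 3: 42 + 72 + 57 + 47 = 218.
Column 4: 87 + 17 + 32 + 82 = 218.
Main diagonal: 27 + 52 + 57 + 82 = 218.
Anti-diagonal: 87 + 72 + 37 + 22 = 218.

No — row 1 sums to 220 but row 3 sums to 218.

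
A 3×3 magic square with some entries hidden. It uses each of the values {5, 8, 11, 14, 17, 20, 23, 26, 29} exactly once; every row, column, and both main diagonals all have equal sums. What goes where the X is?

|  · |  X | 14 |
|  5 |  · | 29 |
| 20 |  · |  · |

The 9 entries sum to 153, so each line sums to 153/3 = 51.
Using row 2: 5 + 29 + ? → (2,2) = 51 − 34 = 17.
From column 1, 51 − (5 + 20) gives (1,1) = 26.
The remaining cell in column 3 is (3,3) = 51 − 43 = 8.
Row 1: 26 + 14 + ? = 51, so (1,2) = 11.

11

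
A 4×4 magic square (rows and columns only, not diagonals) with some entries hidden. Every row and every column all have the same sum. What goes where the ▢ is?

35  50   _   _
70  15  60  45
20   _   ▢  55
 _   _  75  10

30

Row 2 is complete and sums to 190; that is the magic constant.
Using column 1: 35 + 70 + 20 + ? → (4,1) = 190 − 125 = 65.
The remaining cell in column 4 is (1,4) = 190 − 110 = 80.
Using row 1: 35 + 50 + 80 + ? → (1,3) = 190 − 165 = 25.
The remaining cell in row 4 is (4,2) = 190 − 150 = 40.
The remaining cell in column 2 is (3,2) = 190 − 105 = 85.
From column 3, 190 − (25 + 60 + 75) gives (3,3) = 30.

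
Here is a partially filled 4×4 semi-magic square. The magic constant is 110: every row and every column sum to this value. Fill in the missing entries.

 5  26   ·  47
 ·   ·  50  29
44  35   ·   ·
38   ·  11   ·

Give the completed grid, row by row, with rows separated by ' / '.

Row 1: 5 + 26 + 47 + ? = 110, so (1,3) = 32.
Using column 1: 5 + 44 + 38 + ? → (2,1) = 110 − 87 = 23.
The remaining cell in column 3 is (3,3) = 110 − 93 = 17.
From row 2, 110 − (23 + 50 + 29) gives (2,2) = 8.
Row 3 must total 110; the given cells sum to 96, so (3,4) = 14.
Column 2 needs 110; the known cells sum to 69, so (4,2) = 41.
The remaining cell in column 4 is (4,4) = 110 − 90 = 20.

5 26 32 47 / 23 8 50 29 / 44 35 17 14 / 38 41 11 20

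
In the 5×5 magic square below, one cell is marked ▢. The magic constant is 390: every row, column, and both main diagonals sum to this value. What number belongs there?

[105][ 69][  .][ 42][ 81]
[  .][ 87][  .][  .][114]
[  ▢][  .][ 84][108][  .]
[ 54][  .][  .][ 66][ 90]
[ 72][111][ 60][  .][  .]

96

Row 1: 105 + 69 + 42 + 81 + ? = 390, so (1,3) = 93.
The remaining cell in main diagonal is (5,5) = 390 − 342 = 48.
From row 5, 390 − (72 + 111 + 60 + 48) gives (5,4) = 99.
From column 4, 390 − (42 + 108 + 66 + 99) gives (2,4) = 75.
From column 5, 390 − (81 + 114 + 90 + 48) gives (3,5) = 57.
From anti-diagonal, 390 − (81 + 75 + 84 + 72) gives (4,2) = 78.
Row 4 needs 390; the known cells sum to 288, so (4,3) = 102.
Column 2: 69 + 87 + 78 + 111 + ? = 390, so (3,2) = 45.
From column 3, 390 − (93 + 84 + 102 + 60) gives (2,3) = 51.
Using row 2: 87 + 51 + 75 + 114 + ? → (2,1) = 390 − 327 = 63.
The remaining cell in row 3 is (3,1) = 390 − 294 = 96.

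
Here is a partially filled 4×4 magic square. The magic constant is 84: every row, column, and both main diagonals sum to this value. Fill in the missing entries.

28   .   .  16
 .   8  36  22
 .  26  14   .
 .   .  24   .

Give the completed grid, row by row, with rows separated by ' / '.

28 30 10 16 / 18 8 36 22 / 32 26 14 12 / 6 20 24 34

The remaining cell in row 2 is (2,1) = 84 − 66 = 18.
Column 3 must total 84; the given cells sum to 74, so (1,3) = 10.
Using main diagonal: 28 + 8 + 14 + ? → (4,4) = 84 − 50 = 34.
Anti-diagonal: 16 + 36 + 26 + ? = 84, so (4,1) = 6.
Using row 1: 28 + 10 + 16 + ? → (1,2) = 84 − 54 = 30.
The remaining cell in row 4 is (4,2) = 84 − 64 = 20.
From column 1, 84 − (28 + 18 + 6) gives (3,1) = 32.
The remaining cell in column 4 is (3,4) = 84 − 72 = 12.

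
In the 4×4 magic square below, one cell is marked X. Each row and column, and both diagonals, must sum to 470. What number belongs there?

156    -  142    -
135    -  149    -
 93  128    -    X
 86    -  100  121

Using row 4: 86 + 100 + 121 + ? → (4,2) = 470 − 307 = 163.
From column 3, 470 − (142 + 149 + 100) gives (3,3) = 79.
Main diagonal: 156 + 79 + 121 + ? = 470, so (2,2) = 114.
The remaining cell in anti-diagonal is (1,4) = 470 − 363 = 107.
Using row 1: 156 + 142 + 107 + ? → (1,2) = 470 − 405 = 65.
Row 2 needs 470; the known cells sum to 398, so (2,4) = 72.
The remaining cell in row 3 is (3,4) = 470 − 300 = 170.

170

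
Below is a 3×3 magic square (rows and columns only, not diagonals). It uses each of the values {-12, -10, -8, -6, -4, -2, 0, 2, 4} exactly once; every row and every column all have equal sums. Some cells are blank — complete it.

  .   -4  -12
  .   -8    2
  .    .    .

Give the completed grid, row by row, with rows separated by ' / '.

4 -4 -12 / -6 -8 2 / -10 0 -2

The 9 entries sum to -36, so each line sums to -36/3 = -12.
The remaining cell in row 1 is (1,1) = -12 − (-16) = 4.
The remaining cell in row 2 is (2,1) = -12 − (-6) = -6.
From column 1, -12 − (4 + (-6)) gives (3,1) = -10.
Column 2 must total -12; the given cells sum to -12, so (3,2) = 0.
Column 3 must total -12; the given cells sum to -10, so (3,3) = -2.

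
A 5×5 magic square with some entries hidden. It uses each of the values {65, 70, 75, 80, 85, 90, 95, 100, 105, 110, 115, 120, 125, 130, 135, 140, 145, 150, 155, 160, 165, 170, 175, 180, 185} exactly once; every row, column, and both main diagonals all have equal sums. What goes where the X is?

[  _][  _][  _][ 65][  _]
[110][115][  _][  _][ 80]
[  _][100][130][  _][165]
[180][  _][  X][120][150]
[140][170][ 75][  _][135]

The 25 entries sum to 3125, so each line sums to 3125/5 = 625.
Row 5: 140 + 170 + 75 + 135 + ? = 625, so (5,4) = 105.
The remaining cell in column 5 is (1,5) = 625 − 530 = 95.
Using main diagonal: 115 + 130 + 120 + 135 + ? → (1,1) = 625 − 500 = 125.
Column 1 needs 625; the known cells sum to 555, so (3,1) = 70.
The remaining cell in row 3 is (3,4) = 625 − 465 = 160.
The remaining cell in column 4 is (2,4) = 625 − 450 = 175.
Using anti-diagonal: 95 + 175 + 130 + 140 + ? → (4,2) = 625 − 540 = 85.
From row 2, 625 − (110 + 115 + 175 + 80) gives (2,3) = 145.
Row 4: 180 + 85 + 120 + 150 + ? = 625, so (4,3) = 90.

90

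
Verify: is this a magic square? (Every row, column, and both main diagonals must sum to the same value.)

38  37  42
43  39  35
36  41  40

Yes

Row 1: 38 + 37 + 42 = 117.
Row 2: 43 + 39 + 35 = 117.
Row 3: 36 + 41 + 40 = 117.
Column 1: 38 + 43 + 36 = 117.
Column 2: 37 + 39 + 41 = 117.
Column 3: 42 + 35 + 40 = 117.
Main diagonal: 38 + 39 + 40 = 117.
Anti-diagonal: 42 + 39 + 36 = 117.
All lines sum to 117.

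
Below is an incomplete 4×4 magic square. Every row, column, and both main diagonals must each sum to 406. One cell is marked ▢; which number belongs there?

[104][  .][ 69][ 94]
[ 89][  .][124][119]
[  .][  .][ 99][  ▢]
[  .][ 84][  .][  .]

Row 1: 104 + 69 + 94 + ? = 406, so (1,2) = 139.
Using row 2: 89 + 124 + 119 + ? → (2,2) = 406 − 332 = 74.
Column 2 must total 406; the given cells sum to 297, so (3,2) = 109.
Column 3: 69 + 124 + 99 + ? = 406, so (4,3) = 114.
Main diagonal needs 406; the known cells sum to 277, so (4,4) = 129.
Anti-diagonal must total 406; the given cells sum to 327, so (4,1) = 79.
The remaining cell in column 1 is (3,1) = 406 − 272 = 134.
The remaining cell in column 4 is (3,4) = 406 − 342 = 64.

64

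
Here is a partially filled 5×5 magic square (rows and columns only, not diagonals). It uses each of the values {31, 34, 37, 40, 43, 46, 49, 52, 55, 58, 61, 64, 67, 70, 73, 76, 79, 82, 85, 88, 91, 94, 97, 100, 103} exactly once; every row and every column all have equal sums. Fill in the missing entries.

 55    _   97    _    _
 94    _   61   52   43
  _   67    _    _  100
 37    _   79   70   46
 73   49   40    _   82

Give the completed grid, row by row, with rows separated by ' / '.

The 25 entries sum to 1675, so each line sums to 1675/5 = 335.
The remaining cell in row 2 is (2,2) = 335 − 250 = 85.
Using row 4: 37 + 79 + 70 + 46 + ? → (4,2) = 335 − 232 = 103.
Using row 5: 73 + 49 + 40 + 82 + ? → (5,4) = 335 − 244 = 91.
From column 1, 335 − (55 + 94 + 37 + 73) gives (3,1) = 76.
Column 2 must total 335; the given cells sum to 304, so (1,2) = 31.
Using column 3: 97 + 61 + 79 + 40 + ? → (3,3) = 335 − 277 = 58.
From column 5, 335 − (43 + 100 + 46 + 82) gives (1,5) = 64.
From row 1, 335 − (55 + 31 + 97 + 64) gives (1,4) = 88.
Row 3: 76 + 67 + 58 + 100 + ? = 335, so (3,4) = 34.

55 31 97 88 64 / 94 85 61 52 43 / 76 67 58 34 100 / 37 103 79 70 46 / 73 49 40 91 82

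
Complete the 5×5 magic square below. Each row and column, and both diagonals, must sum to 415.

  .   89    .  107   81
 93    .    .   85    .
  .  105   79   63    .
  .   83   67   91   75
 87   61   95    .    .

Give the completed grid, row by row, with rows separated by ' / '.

Row 4 needs 415; the known cells sum to 316, so (4,1) = 99.
The remaining cell in column 2 is (2,2) = 415 − 338 = 77.
Column 4: 107 + 85 + 63 + 91 + ? = 415, so (5,4) = 69.
Row 5: 87 + 61 + 95 + 69 + ? = 415, so (5,5) = 103.
The remaining cell in main diagonal is (1,1) = 415 − 350 = 65.
The remaining cell in row 1 is (1,3) = 415 − 342 = 73.
Column 1 must total 415; the given cells sum to 344, so (3,1) = 71.
Column 3 must total 415; the given cells sum to 314, so (2,3) = 101.
The remaining cell in row 2 is (2,5) = 415 − 356 = 59.
Row 3 must total 415; the given cells sum to 318, so (3,5) = 97.

65 89 73 107 81 / 93 77 101 85 59 / 71 105 79 63 97 / 99 83 67 91 75 / 87 61 95 69 103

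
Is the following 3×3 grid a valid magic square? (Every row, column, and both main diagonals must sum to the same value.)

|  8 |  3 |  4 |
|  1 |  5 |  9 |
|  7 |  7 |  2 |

No — column 3 sums to 15 but row 3 sums to 16.

Row 1: 8 + 3 + 4 = 15.
Row 2: 1 + 5 + 9 = 15.
Row 3: 7 + 7 + 2 = 16.
Column 1: 8 + 1 + 7 = 16.
Column 2: 3 + 5 + 7 = 15.
Column 3: 4 + 9 + 2 = 15.
Main diagonal: 8 + 5 + 2 = 15.
Anti-diagonal: 4 + 5 + 7 = 16.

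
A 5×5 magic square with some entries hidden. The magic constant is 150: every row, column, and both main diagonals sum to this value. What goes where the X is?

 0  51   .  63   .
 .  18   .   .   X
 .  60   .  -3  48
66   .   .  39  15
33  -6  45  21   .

Using row 5: 33 + (-6) + 45 + 21 + ? → (5,5) = 150 − 93 = 57.
Column 2 needs 150; the known cells sum to 123, so (4,2) = 27.
Column 4 needs 150; the known cells sum to 120, so (2,4) = 30.
The remaining cell in main diagonal is (3,3) = 150 − 114 = 36.
The remaining cell in anti-diagonal is (1,5) = 150 − 126 = 24.
Row 1: 0 + 51 + 63 + 24 + ? = 150, so (1,3) = 12.
Row 3 must total 150; the given cells sum to 141, so (3,1) = 9.
Using row 4: 66 + 27 + 39 + 15 + ? → (4,3) = 150 − 147 = 3.
Column 1 needs 150; the known cells sum to 108, so (2,1) = 42.
Using column 3: 12 + 36 + 3 + 45 + ? → (2,3) = 150 − 96 = 54.
Using column 5: 24 + 48 + 15 + 57 + ? → (2,5) = 150 − 144 = 6.

6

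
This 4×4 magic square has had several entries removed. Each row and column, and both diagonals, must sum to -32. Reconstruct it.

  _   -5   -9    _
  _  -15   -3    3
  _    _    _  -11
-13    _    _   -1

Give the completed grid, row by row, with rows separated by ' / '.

5 -5 -9 -23 / -17 -15 -3 3 / -7 7 -21 -11 / -13 -19 1 -1

Row 2: -15 + (-3) + 3 + ? = -32, so (2,1) = -17.
Column 4 needs -32; the known cells sum to -9, so (1,4) = -23.
Using anti-diagonal: -23 + (-3) + (-13) + ? → (3,2) = -32 − (-39) = 7.
Using row 1: -5 + (-9) + (-23) + ? → (1,1) = -32 − (-37) = 5.
Using column 1: 5 + (-17) + (-13) + ? → (3,1) = -32 − (-25) = -7.
Column 2: -5 + (-15) + 7 + ? = -32, so (4,2) = -19.
Main diagonal must total -32; the given cells sum to -11, so (3,3) = -21.
Row 4 needs -32; the known cells sum to -33, so (4,3) = 1.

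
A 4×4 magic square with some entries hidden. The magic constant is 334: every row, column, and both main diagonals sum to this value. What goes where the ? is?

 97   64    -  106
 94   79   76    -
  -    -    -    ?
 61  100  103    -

Row 1: 97 + 64 + 106 + ? = 334, so (1,3) = 67.
Row 2 must total 334; the given cells sum to 249, so (2,4) = 85.
The remaining cell in row 4 is (4,4) = 334 − 264 = 70.
Column 1 must total 334; the given cells sum to 252, so (3,1) = 82.
Column 2 must total 334; the given cells sum to 243, so (3,2) = 91.
From column 3, 334 − (67 + 76 + 103) gives (3,3) = 88.
Column 4: 106 + 85 + 70 + ? = 334, so (3,4) = 73.

73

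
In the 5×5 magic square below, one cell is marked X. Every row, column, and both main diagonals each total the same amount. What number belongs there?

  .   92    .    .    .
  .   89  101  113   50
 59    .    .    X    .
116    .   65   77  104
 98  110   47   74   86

Row 5 is complete and sums to 415; that is the magic constant.
Row 2: 89 + 101 + 113 + 50 + ? = 415, so (2,1) = 62.
Row 4: 116 + 65 + 77 + 104 + ? = 415, so (4,2) = 53.
Using column 1: 62 + 59 + 116 + 98 + ? → (1,1) = 415 − 335 = 80.
From column 2, 415 − (92 + 89 + 53 + 110) gives (3,2) = 71.
Main diagonal needs 415; the known cells sum to 332, so (3,3) = 83.
Anti-diagonal must total 415; the given cells sum to 347, so (1,5) = 68.
The remaining cell in column 3 is (1,3) = 415 − 296 = 119.
The remaining cell in column 5 is (3,5) = 415 − 308 = 107.
Using row 1: 80 + 92 + 119 + 68 + ? → (1,4) = 415 − 359 = 56.
The remaining cell in row 3 is (3,4) = 415 − 320 = 95.

95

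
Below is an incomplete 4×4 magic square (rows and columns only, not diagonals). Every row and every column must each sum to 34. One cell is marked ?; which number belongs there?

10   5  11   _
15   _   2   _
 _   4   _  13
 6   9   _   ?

The remaining cell in row 1 is (1,4) = 34 − 26 = 8.
Using column 1: 10 + 15 + 6 + ? → (3,1) = 34 − 31 = 3.
The remaining cell in column 2 is (2,2) = 34 − 18 = 16.
Row 2: 15 + 16 + 2 + ? = 34, so (2,4) = 1.
From row 3, 34 − (3 + 4 + 13) gives (3,3) = 14.
Column 3 must total 34; the given cells sum to 27, so (4,3) = 7.
Column 4 needs 34; the known cells sum to 22, so (4,4) = 12.

12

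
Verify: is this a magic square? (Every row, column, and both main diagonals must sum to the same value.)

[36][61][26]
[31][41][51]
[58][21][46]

Row 1: 36 + 61 + 26 = 123.
Row 2: 31 + 41 + 51 = 123.
Row 3: 58 + 21 + 46 = 125.
Column 1: 36 + 31 + 58 = 125.
Column 2: 61 + 41 + 21 = 123.
Column 3: 26 + 51 + 46 = 123.
Main diagonal: 36 + 41 + 46 = 123.
Anti-diagonal: 26 + 41 + 58 = 125.

No — row 3 sums to 125 but row 2 sums to 123.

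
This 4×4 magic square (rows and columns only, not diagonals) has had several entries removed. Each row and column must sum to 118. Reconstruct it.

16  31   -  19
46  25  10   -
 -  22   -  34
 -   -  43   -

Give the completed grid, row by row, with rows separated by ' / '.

16 31 52 19 / 46 25 10 37 / 49 22 13 34 / 7 40 43 28

From row 1, 118 − (16 + 31 + 19) gives (1,3) = 52.
The remaining cell in row 2 is (2,4) = 118 − 81 = 37.
From column 2, 118 − (31 + 25 + 22) gives (4,2) = 40.
Column 3 needs 118; the known cells sum to 105, so (3,3) = 13.
From column 4, 118 − (19 + 37 + 34) gives (4,4) = 28.
Row 3 must total 118; the given cells sum to 69, so (3,1) = 49.
Row 4 needs 118; the known cells sum to 111, so (4,1) = 7.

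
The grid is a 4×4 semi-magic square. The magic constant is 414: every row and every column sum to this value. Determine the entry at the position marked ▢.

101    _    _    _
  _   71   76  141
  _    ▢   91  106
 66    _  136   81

96

Row 2: 71 + 76 + 141 + ? = 414, so (2,1) = 126.
Using row 4: 66 + 136 + 81 + ? → (4,2) = 414 − 283 = 131.
The remaining cell in column 1 is (3,1) = 414 − 293 = 121.
Column 3 needs 414; the known cells sum to 303, so (1,3) = 111.
Using column 4: 141 + 106 + 81 + ? → (1,4) = 414 − 328 = 86.
Using row 1: 101 + 111 + 86 + ? → (1,2) = 414 − 298 = 116.
Using row 3: 121 + 91 + 106 + ? → (3,2) = 414 − 318 = 96.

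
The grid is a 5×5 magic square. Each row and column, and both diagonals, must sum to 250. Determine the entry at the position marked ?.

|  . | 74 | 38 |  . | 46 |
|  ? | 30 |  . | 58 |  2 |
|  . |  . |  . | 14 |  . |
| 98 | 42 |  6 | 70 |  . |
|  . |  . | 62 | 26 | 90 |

Row 4 must total 250; the given cells sum to 216, so (4,5) = 34.
Column 4 must total 250; the given cells sum to 168, so (1,4) = 82.
Column 5 needs 250; the known cells sum to 172, so (3,5) = 78.
The remaining cell in row 1 is (1,1) = 250 − 240 = 10.
The remaining cell in main diagonal is (3,3) = 250 − 200 = 50.
Using anti-diagonal: 46 + 58 + 50 + 42 + ? → (5,1) = 250 − 196 = 54.
Row 5 needs 250; the known cells sum to 232, so (5,2) = 18.
Column 2: 74 + 30 + 42 + 18 + ? = 250, so (3,2) = 86.
Column 3: 38 + 50 + 6 + 62 + ? = 250, so (2,3) = 94.
Row 2 must total 250; the given cells sum to 184, so (2,1) = 66.

66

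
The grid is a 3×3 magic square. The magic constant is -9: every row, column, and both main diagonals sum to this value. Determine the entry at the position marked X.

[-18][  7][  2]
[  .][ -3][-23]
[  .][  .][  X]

12

Using row 2: -3 + (-23) + ? → (2,1) = -9 − (-26) = 17.
Column 1 needs -9; the known cells sum to -1, so (3,1) = -8.
Using column 2: 7 + (-3) + ? → (3,2) = -9 − 4 = -13.
Column 3: 2 + (-23) + ? = -9, so (3,3) = 12.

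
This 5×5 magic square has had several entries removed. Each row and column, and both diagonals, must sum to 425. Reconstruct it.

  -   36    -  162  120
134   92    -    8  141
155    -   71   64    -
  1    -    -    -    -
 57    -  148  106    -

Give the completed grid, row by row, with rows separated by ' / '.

Row 2: 134 + 92 + 8 + 141 + ? = 425, so (2,3) = 50.
From column 1, 425 − (134 + 155 + 1 + 57) gives (1,1) = 78.
Column 4 must total 425; the given cells sum to 340, so (4,4) = 85.
Using main diagonal: 78 + 92 + 71 + 85 + ? → (5,5) = 425 − 326 = 99.
Using anti-diagonal: 120 + 8 + 71 + 57 + ? → (4,2) = 425 − 256 = 169.
Row 1 needs 425; the known cells sum to 396, so (1,3) = 29.
Using row 5: 57 + 148 + 106 + 99 + ? → (5,2) = 425 − 410 = 15.
The remaining cell in column 2 is (3,2) = 425 − 312 = 113.
The remaining cell in column 3 is (4,3) = 425 − 298 = 127.
The remaining cell in row 3 is (3,5) = 425 − 403 = 22.
Row 4 needs 425; the known cells sum to 382, so (4,5) = 43.

78 36 29 162 120 / 134 92 50 8 141 / 155 113 71 64 22 / 1 169 127 85 43 / 57 15 148 106 99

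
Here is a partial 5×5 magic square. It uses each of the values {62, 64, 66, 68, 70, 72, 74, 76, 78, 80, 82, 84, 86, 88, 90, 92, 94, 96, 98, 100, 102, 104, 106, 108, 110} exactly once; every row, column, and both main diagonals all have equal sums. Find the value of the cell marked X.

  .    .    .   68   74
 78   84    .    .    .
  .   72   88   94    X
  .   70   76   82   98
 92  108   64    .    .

The 25 entries sum to 2150, so each line sums to 2150/5 = 430.
Row 4 needs 430; the known cells sum to 326, so (4,1) = 104.
From column 2, 430 − (84 + 72 + 70 + 108) gives (1,2) = 96.
From anti-diagonal, 430 − (74 + 88 + 70 + 92) gives (2,4) = 106.
Column 4: 68 + 106 + 94 + 82 + ? = 430, so (5,4) = 80.
From row 5, 430 − (92 + 108 + 64 + 80) gives (5,5) = 86.
The remaining cell in main diagonal is (1,1) = 430 − 340 = 90.
The remaining cell in row 1 is (1,3) = 430 − 328 = 102.
Column 1 must total 430; the given cells sum to 364, so (3,1) = 66.
Column 3 must total 430; the given cells sum to 330, so (2,3) = 100.
The remaining cell in row 2 is (2,5) = 430 − 368 = 62.
Row 3: 66 + 72 + 88 + 94 + ? = 430, so (3,5) = 110.

110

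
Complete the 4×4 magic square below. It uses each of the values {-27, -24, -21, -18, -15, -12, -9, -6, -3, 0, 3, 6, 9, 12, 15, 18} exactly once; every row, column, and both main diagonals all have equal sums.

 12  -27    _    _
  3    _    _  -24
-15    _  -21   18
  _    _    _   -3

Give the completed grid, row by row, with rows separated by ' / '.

The 16 entries sum to -72, so each line sums to -72/4 = -18.
The remaining cell in row 3 is (3,2) = -18 − (-18) = 0.
Using column 1: 12 + 3 + (-15) + ? → (4,1) = -18 − 0 = -18.
Column 4 needs -18; the known cells sum to -9, so (1,4) = -9.
Main diagonal: 12 + (-21) + (-3) + ? = -18, so (2,2) = -6.
Anti-diagonal needs -18; the known cells sum to -27, so (2,3) = 9.
Row 1: 12 + (-27) + (-9) + ? = -18, so (1,3) = 6.
The remaining cell in column 2 is (4,2) = -18 − (-33) = 15.
Using column 3: 6 + 9 + (-21) + ? → (4,3) = -18 − (-6) = -12.

12 -27 6 -9 / 3 -6 9 -24 / -15 0 -21 18 / -18 15 -12 -3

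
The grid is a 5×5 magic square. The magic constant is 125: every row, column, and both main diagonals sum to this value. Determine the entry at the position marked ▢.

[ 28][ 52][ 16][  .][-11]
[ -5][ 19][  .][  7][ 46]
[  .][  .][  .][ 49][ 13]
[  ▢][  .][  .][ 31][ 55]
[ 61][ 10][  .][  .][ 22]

The remaining cell in row 1 is (1,4) = 125 − 85 = 40.
Row 2 must total 125; the given cells sum to 67, so (2,3) = 58.
From column 4, 125 − (40 + 7 + 49 + 31) gives (5,4) = -2.
Main diagonal must total 125; the given cells sum to 100, so (3,3) = 25.
The remaining cell in anti-diagonal is (4,2) = 125 − 82 = 43.
Row 5 must total 125; the given cells sum to 91, so (5,3) = 34.
Column 2: 52 + 19 + 43 + 10 + ? = 125, so (3,2) = 1.
Using column 3: 16 + 58 + 25 + 34 + ? → (4,3) = 125 − 133 = -8.
Row 3 must total 125; the given cells sum to 88, so (3,1) = 37.
From row 4, 125 − (43 + (-8) + 31 + 55) gives (4,1) = 4.

4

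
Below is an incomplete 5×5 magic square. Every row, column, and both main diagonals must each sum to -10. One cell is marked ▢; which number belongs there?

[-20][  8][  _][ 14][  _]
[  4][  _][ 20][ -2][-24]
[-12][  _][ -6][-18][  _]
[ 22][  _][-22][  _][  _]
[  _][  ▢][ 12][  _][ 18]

-26

From row 2, -10 − (4 + 20 + (-2) + (-24)) gives (2,2) = -8.
Column 1: -20 + 4 + (-12) + 22 + ? = -10, so (5,1) = -4.
Column 3 needs -10; the known cells sum to 4, so (1,3) = -14.
From main diagonal, -10 − (-20 + (-8) + (-6) + 18) gives (4,4) = 6.
Row 1 must total -10; the given cells sum to -12, so (1,5) = 2.
Column 4 must total -10; the given cells sum to 0, so (5,4) = -10.
Using anti-diagonal: 2 + (-2) + (-6) + (-4) + ? → (4,2) = -10 − (-10) = 0.
Using row 4: 22 + 0 + (-22) + 6 + ? → (4,5) = -10 − 6 = -16.
The remaining cell in row 5 is (5,2) = -10 − 16 = -26.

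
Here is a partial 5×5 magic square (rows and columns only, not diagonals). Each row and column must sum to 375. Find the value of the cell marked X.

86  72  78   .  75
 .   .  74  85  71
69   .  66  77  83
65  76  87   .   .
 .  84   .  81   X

67

Row 1 needs 375; the known cells sum to 311, so (1,4) = 64.
Using row 3: 69 + 66 + 77 + 83 + ? → (3,2) = 375 − 295 = 80.
Column 2: 72 + 80 + 76 + 84 + ? = 375, so (2,2) = 63.
From column 3, 375 − (78 + 74 + 66 + 87) gives (5,3) = 70.
Column 4 must total 375; the given cells sum to 307, so (4,4) = 68.
From row 2, 375 − (63 + 74 + 85 + 71) gives (2,1) = 82.
The remaining cell in row 4 is (4,5) = 375 − 296 = 79.
Using column 1: 86 + 82 + 69 + 65 + ? → (5,1) = 375 − 302 = 73.
Column 5: 75 + 71 + 83 + 79 + ? = 375, so (5,5) = 67.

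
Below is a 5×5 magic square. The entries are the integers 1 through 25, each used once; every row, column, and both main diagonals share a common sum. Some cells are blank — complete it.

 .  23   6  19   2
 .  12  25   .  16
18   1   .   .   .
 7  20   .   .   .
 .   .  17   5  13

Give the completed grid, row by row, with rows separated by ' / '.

The entries are 1 through 25, which sum to 325, so each line sums to 325/5 = 65.
Row 1 needs 65; the known cells sum to 50, so (1,1) = 15.
Column 2: 23 + 12 + 1 + 20 + ? = 65, so (5,2) = 9.
Row 5 needs 65; the known cells sum to 44, so (5,1) = 21.
Column 1 needs 65; the known cells sum to 61, so (2,1) = 4.
Using row 2: 4 + 12 + 25 + 16 + ? → (2,4) = 65 − 57 = 8.
Using anti-diagonal: 2 + 8 + 20 + 21 + ? → (3,3) = 65 − 51 = 14.
Column 3 needs 65; the known cells sum to 62, so (4,3) = 3.
From main diagonal, 65 − (15 + 12 + 14 + 13) gives (4,4) = 11.
Row 4 needs 65; the known cells sum to 41, so (4,5) = 24.
Column 4 needs 65; the known cells sum to 43, so (3,4) = 22.
From column 5, 65 − (2 + 16 + 24 + 13) gives (3,5) = 10.

15 23 6 19 2 / 4 12 25 8 16 / 18 1 14 22 10 / 7 20 3 11 24 / 21 9 17 5 13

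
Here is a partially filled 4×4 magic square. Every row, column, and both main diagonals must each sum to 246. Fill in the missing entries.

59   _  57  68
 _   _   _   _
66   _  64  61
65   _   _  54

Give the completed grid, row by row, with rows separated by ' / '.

59 62 57 68 / 56 69 58 63 / 66 55 64 61 / 65 60 67 54

Row 1 needs 246; the known cells sum to 184, so (1,2) = 62.
The remaining cell in row 3 is (3,2) = 246 − 191 = 55.
The remaining cell in column 1 is (2,1) = 246 − 190 = 56.
Using column 4: 68 + 61 + 54 + ? → (2,4) = 246 − 183 = 63.
The remaining cell in main diagonal is (2,2) = 246 − 177 = 69.
Using anti-diagonal: 68 + 55 + 65 + ? → (2,3) = 246 − 188 = 58.
Using column 2: 62 + 69 + 55 + ? → (4,2) = 246 − 186 = 60.
From column 3, 246 − (57 + 58 + 64) gives (4,3) = 67.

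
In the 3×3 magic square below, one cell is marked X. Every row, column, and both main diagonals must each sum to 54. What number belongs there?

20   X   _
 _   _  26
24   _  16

22

Row 3 needs 54; the known cells sum to 40, so (3,2) = 14.
Using column 1: 20 + 24 + ? → (2,1) = 54 − 44 = 10.
Column 3: 26 + 16 + ? = 54, so (1,3) = 12.
Using main diagonal: 20 + 16 + ? → (2,2) = 54 − 36 = 18.
The remaining cell in row 1 is (1,2) = 54 − 32 = 22.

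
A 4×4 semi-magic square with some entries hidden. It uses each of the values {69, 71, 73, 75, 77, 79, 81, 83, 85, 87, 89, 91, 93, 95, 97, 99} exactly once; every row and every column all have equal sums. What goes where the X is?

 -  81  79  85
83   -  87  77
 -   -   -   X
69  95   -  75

99

The 16 entries sum to 1344, so each line sums to 1344/4 = 336.
From row 1, 336 − (81 + 79 + 85) gives (1,1) = 91.
The remaining cell in row 2 is (2,2) = 336 − 247 = 89.
Row 4: 69 + 95 + 75 + ? = 336, so (4,3) = 97.
Using column 1: 91 + 83 + 69 + ? → (3,1) = 336 − 243 = 93.
Column 2: 81 + 89 + 95 + ? = 336, so (3,2) = 71.
Column 3 must total 336; the given cells sum to 263, so (3,3) = 73.
Using column 4: 85 + 77 + 75 + ? → (3,4) = 336 − 237 = 99.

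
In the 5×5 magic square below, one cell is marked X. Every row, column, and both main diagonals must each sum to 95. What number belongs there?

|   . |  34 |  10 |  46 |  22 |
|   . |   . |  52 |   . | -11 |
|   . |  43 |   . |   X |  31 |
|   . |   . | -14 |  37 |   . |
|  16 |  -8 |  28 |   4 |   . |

-5

Row 1 needs 95; the known cells sum to 112, so (1,1) = -17.
From row 5, 95 − (16 + (-8) + 28 + 4) gives (5,5) = 55.
Column 3: 10 + 52 + (-14) + 28 + ? = 95, so (3,3) = 19.
Column 5: 22 + (-11) + 31 + 55 + ? = 95, so (4,5) = -2.
Main diagonal: -17 + 19 + 37 + 55 + ? = 95, so (2,2) = 1.
The remaining cell in column 2 is (4,2) = 95 − 70 = 25.
Anti-diagonal must total 95; the given cells sum to 82, so (2,4) = 13.
Row 2 needs 95; the known cells sum to 55, so (2,1) = 40.
Row 4 needs 95; the known cells sum to 46, so (4,1) = 49.
Column 1 must total 95; the given cells sum to 88, so (3,1) = 7.
Column 4 needs 95; the known cells sum to 100, so (3,4) = -5.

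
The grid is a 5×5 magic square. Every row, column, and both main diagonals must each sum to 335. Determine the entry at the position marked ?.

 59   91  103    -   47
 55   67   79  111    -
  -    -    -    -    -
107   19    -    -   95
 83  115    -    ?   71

39

From row 1, 335 − (59 + 91 + 103 + 47) gives (1,4) = 35.
Row 2 must total 335; the given cells sum to 312, so (2,5) = 23.
The remaining cell in column 1 is (3,1) = 335 − 304 = 31.
Using column 2: 91 + 67 + 19 + 115 + ? → (3,2) = 335 − 292 = 43.
Column 5 must total 335; the given cells sum to 236, so (3,5) = 99.
Anti-diagonal must total 335; the given cells sum to 260, so (3,3) = 75.
Row 3 must total 335; the given cells sum to 248, so (3,4) = 87.
Main diagonal: 59 + 67 + 75 + 71 + ? = 335, so (4,4) = 63.
Row 4 needs 335; the known cells sum to 284, so (4,3) = 51.
From column 3, 335 − (103 + 79 + 75 + 51) gives (5,3) = 27.
From column 4, 335 − (35 + 111 + 87 + 63) gives (5,4) = 39.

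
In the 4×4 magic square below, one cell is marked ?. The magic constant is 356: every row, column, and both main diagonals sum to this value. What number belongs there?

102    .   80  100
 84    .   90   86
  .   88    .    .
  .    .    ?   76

Using row 1: 102 + 80 + 100 + ? → (1,2) = 356 − 282 = 74.
The remaining cell in row 2 is (2,2) = 356 − 260 = 96.
Using column 2: 74 + 96 + 88 + ? → (4,2) = 356 − 258 = 98.
Column 4 must total 356; the given cells sum to 262, so (3,4) = 94.
Main diagonal needs 356; the known cells sum to 274, so (3,3) = 82.
Using anti-diagonal: 100 + 90 + 88 + ? → (4,1) = 356 − 278 = 78.
Row 3 must total 356; the given cells sum to 264, so (3,1) = 92.
Row 4: 78 + 98 + 76 + ? = 356, so (4,3) = 104.

104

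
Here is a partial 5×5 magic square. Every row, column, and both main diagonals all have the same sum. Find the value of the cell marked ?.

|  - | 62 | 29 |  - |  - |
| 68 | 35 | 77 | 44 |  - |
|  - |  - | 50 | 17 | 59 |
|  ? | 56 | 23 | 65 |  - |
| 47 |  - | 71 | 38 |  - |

Column 3 is complete and sums to 250; that is the magic constant.
Row 2: 68 + 35 + 77 + 44 + ? = 250, so (2,5) = 26.
Using column 4: 44 + 17 + 65 + 38 + ? → (1,4) = 250 − 164 = 86.
The remaining cell in anti-diagonal is (1,5) = 250 − 197 = 53.
Row 1 must total 250; the given cells sum to 230, so (1,1) = 20.
Main diagonal needs 250; the known cells sum to 170, so (5,5) = 80.
The remaining cell in row 5 is (5,2) = 250 − 236 = 14.
Column 2 needs 250; the known cells sum to 167, so (3,2) = 83.
Column 5: 53 + 26 + 59 + 80 + ? = 250, so (4,5) = 32.
Row 3 must total 250; the given cells sum to 209, so (3,1) = 41.
Row 4 needs 250; the known cells sum to 176, so (4,1) = 74.

74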